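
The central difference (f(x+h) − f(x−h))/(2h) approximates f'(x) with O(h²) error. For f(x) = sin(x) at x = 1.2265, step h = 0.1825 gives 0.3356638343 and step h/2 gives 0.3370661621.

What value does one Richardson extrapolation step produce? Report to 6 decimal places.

0.337534

With r = 2 the leading error scales as h^2, so the weight is 2^2 = 4.
Difference of the inputs: 0.3370661621 − 0.3356638343 = 0.0014023278
Correction (A(h/2) − A(h))/(4 − 1) = 0.0014023278/3 = 0.0004674426
R = A(h/2) + (A(h/2) − A(h))/3 = 0.3370661621 + 0.0004674426 = 0.3375336047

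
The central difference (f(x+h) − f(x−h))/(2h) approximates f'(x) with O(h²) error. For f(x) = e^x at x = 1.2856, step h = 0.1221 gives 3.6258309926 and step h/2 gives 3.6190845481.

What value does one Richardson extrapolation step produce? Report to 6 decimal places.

Method order is 2; weight 2^2 = 4.
4×3.6190845481 − 3.6258309926 = 10.8505071998
10.8505071998 ÷ 3 = 3.6168357333
Correction |R − A(h/2)| = 2.249e-03; gap |A(h/2) − A(h)| = 6.746e-03.

3.616836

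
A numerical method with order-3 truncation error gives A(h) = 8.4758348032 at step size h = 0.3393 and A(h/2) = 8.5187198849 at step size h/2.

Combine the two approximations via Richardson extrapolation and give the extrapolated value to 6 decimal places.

8.524846

The method has order 3: 2^3 = 8.
8·8.5187198849 = 68.1497590792; 68.1497590792 − 8.4758348032 = 59.6739242760
(8·8.5187198849 − 8.4758348032)/(8 − 1) = 8.5248463251
Gap between inputs: 4.289e-02; correction applied: +0.0061264402.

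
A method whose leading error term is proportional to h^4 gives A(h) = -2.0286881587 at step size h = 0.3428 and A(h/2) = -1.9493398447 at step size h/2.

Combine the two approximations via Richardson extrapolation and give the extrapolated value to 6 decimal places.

-1.944050

r = 4: numerator weight 16, denominator 15.
Top: 16(-1.9493398447) − (-2.0286881587) = -29.1607493565
(-29.1607493565) ÷ 15 = -1.9440499571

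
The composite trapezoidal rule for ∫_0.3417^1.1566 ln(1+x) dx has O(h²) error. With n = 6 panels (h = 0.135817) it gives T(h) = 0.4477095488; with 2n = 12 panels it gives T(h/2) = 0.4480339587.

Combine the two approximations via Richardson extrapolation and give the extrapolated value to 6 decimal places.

With r = 2 the leading error scales as h^2, so the weight is 2^2 = 4.
4 × 0.4480339587 − 0.4477095488 = 1.3444262860
Divide by 2^2 − 1 = 3.
(4 × 0.4480339587 − 0.4477095488)/(4 − 1) = 0.4481420953

0.448142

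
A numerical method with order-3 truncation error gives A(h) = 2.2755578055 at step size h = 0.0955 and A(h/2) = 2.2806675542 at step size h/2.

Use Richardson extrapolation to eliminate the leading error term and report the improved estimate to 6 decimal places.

Method order is 3; weight 2^3 = 8.
A(h/2) − A(h) = 2.2806675542 − 2.2755578055 = 0.0051097487
Divide by 2^3 − 1 = 7: 0.0051097487/7 = 0.0007299641
R = 2.2806675542 + 0.0007299641 = 2.2813975183
Correction |R − A(h/2)| = 7.300e-04; gap |A(h/2) − A(h)| = 5.110e-03.

2.281398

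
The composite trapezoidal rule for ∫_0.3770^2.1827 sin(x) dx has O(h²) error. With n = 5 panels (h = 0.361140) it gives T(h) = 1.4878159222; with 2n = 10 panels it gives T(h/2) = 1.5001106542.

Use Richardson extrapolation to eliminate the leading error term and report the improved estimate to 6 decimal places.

The method has order 2: 2^2 = 4.
Numerator 4·A(h/2) − A(h) = 4·1.5001106542 − 1.4878159222 = 4.5126266946
(4·1.5001106542 − 1.4878159222)/(4 − 1) = 1.5042088982
Gap between inputs: 1.229e-02; correction applied: +0.0040982440.

1.504209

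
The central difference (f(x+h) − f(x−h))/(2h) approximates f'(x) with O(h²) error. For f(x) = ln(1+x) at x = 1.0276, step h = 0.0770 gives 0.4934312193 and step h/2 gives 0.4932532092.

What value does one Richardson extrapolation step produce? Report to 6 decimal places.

0.493194

Error is O(h^2); halving h shrinks it by 2^2 = 4.
4×0.4932532092 = 1.9730128368; 1.9730128368 − 0.4934312193 = 1.4795816175
R = 1.4795816175/3 = 0.4931938725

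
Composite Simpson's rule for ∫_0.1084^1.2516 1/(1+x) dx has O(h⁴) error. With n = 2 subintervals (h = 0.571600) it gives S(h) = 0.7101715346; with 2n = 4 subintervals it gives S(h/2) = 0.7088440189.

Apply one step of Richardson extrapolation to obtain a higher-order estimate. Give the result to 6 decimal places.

0.708756

r = 4: numerator weight 16, denominator 15.
Difference of the inputs: 0.7088440189 − 0.7101715346 = -0.0013275157
Divide by 2^4 − 1 = 15: (-0.0013275157)/15 = -0.0000885010
R = 0.7088440189 − 0.0000885010 = 0.7087555179
Shift from A(h/2): −0.0000885010.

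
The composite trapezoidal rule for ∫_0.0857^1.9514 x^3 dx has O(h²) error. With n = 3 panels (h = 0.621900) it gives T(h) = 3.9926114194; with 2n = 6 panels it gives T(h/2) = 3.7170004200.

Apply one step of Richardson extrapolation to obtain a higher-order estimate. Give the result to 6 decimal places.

Method order is 2; weight 2^2 = 4.
Top: 4(3.7170004200) − (3.9926114194) = 10.8753902606
Denominator 4 − 1 = 3.
R = 10.8753902606/3 = 3.6251300869
Gap between inputs: 2.756e-01; correction applied: −0.0918703331.

3.625130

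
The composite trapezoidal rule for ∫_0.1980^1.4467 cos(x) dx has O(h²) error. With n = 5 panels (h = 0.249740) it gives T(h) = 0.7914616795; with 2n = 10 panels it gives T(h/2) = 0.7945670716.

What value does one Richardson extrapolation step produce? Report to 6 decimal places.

0.795602

r = 2, so 2^r = 4.
4 × 0.7945670716 = 3.1782682864; 3.1782682864 − 0.7914616795 = 2.3868066069
2.3868066069 ÷ 3 = 0.7956022023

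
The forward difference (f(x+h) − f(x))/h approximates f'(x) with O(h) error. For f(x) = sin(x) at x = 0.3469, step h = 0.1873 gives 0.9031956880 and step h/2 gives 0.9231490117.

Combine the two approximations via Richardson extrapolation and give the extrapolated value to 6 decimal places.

0.943102

Leading term ∝ h^1; use weight 2 = 2^1.
Weighted: 1.8462980234 − 0.9031956880 = 0.9431023354
0.9431023354 ÷ 1 = 0.9431023354
Shift from A(h/2): +0.0199533237.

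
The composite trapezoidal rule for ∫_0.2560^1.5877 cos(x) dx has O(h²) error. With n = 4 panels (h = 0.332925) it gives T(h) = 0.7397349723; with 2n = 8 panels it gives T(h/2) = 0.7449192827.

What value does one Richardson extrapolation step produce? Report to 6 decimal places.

0.746647

With r = 2 the leading error scales as h^2, so the weight is 2^2 = 4.
2^2 × A(h/2) = 2.9796771308; minus A(h) gives 2.2399421585.
2.2399421585 ÷ 3 = 0.7466473862
Gap between inputs: 5.184e-03; correction applied: +0.0017281035.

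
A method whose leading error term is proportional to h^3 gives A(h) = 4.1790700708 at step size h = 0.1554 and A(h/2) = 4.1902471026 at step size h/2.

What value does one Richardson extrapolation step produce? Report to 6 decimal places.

4.191844

r = 3: numerator weight 8, denominator 7.
8 × 4.1902471026 − 4.1790700708 = 29.3429067500
Extrapolated: 29.3429067500 / 7 = 4.1918438214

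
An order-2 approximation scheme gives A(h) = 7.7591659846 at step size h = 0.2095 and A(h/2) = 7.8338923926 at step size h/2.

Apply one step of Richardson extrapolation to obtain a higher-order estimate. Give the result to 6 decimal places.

Leading term ∝ h^2; use weight 4 = 2^2.
Numerator 4×A(h/2) − A(h) = 4×7.8338923926 − 7.7591659846 = 23.5764035858
Divide by 2^2 − 1 = 3.
So the Richardson estimate is 7.8588011953.

7.858801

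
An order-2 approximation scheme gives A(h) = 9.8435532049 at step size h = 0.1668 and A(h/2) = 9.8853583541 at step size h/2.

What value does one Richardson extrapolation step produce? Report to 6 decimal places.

Method order is 2; weight 2^2 = 4.
Numerator 4·A(h/2) − A(h) = 4·9.8853583541 − 9.8435532049 = 29.6978802115
29.6978802115 ÷ 3 = 9.8992934038

9.899293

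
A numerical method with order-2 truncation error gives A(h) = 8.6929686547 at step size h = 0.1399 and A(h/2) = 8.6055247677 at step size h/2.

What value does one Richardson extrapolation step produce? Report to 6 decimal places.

8.576377

With r = 2 the leading error scales as h^2, so the weight is 2^2 = 4.
Difference of the inputs: 8.6055247677 − 8.6929686547 = -0.0874438870
Divide by 2^2 − 1 = 3: (-0.0874438870)/3 = -0.0291479623
R = 8.6055247677 − 0.0291479623 = 8.5763768054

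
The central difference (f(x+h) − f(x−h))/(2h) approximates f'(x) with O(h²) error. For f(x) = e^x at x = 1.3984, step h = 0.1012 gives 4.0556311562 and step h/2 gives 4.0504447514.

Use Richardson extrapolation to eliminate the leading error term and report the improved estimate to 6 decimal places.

4.048716

r = 2: numerator weight 4, denominator 3.
4 × 4.0504447514 − 4.0556311562 = 12.1461478494
R = 12.1461478494/3 = 4.0487159498
Correction |R − A(h/2)| = 1.729e-03; gap |A(h/2) − A(h)| = 5.186e-03.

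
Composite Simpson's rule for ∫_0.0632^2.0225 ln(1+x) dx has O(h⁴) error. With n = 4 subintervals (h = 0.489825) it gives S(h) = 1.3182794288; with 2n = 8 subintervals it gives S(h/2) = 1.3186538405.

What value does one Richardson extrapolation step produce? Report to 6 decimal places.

Leading term ∝ h^4; use weight 16 = 2^4.
16 × 1.3186538405 = 21.0984614480; subtract 1.3182794288 → 19.7801820192
Denominator 16 − 1 = 15.
(16 × 1.3186538405 − 1.3182794288)/(16 − 1) = 1.3186788013

1.318679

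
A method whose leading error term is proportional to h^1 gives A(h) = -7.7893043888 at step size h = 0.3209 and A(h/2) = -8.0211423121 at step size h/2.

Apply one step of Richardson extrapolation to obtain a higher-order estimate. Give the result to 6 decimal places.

-8.252980

Order 1 gives 2^r = 2 and 2^r − 1 = 1.
2×(-8.0211423121) − (-7.7893043888) = -8.2529802354
Denominator 2 − 1 = 1.
(2×(-8.0211423121) − (-7.7893043888))/(2 − 1) = -8.2529802354
Shift from A(h/2): −0.2318379233.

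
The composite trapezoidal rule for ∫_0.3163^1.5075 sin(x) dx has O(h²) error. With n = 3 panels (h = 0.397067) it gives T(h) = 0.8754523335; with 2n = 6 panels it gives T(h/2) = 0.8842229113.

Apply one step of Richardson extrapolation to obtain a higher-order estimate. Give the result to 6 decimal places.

Error is O(h^2); halving h shrinks it by 2^2 = 4.
Difference of the inputs: 0.8842229113 − 0.8754523335 = 0.0087705778
Divide by 2^2 − 1 = 3: 0.0087705778/3 = 0.0029235259
R = A(h/2) + (A(h/2) − A(h))/3 = 0.8842229113 + 0.0029235259 = 0.8871464372
Shift from A(h/2): +0.0029235259.

0.887146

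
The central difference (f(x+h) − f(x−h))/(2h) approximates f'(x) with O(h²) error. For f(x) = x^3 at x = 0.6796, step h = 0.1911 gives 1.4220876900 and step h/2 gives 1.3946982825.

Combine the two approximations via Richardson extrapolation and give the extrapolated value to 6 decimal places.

With r = 2 the leading error scales as h^2, so the weight is 2^2 = 4.
Top: 4(1.3946982825) − (1.4220876900) = 4.1567054400
(4×1.3946982825 − 1.4220876900)/(4 − 1) = 1.3855684800

1.385568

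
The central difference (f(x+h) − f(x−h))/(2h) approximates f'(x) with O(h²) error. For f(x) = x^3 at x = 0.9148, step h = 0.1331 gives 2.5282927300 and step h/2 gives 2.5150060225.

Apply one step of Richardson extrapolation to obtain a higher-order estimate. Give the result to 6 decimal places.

r = 2: numerator weight 4, denominator 3.
4×2.5150060225 − 2.5282927300 = 7.5317313600
(4×2.5150060225 − 2.5282927300)/(4 − 1) = 2.5105771200
Gap between inputs: 1.329e-02; correction applied: −0.0044289025.

2.510577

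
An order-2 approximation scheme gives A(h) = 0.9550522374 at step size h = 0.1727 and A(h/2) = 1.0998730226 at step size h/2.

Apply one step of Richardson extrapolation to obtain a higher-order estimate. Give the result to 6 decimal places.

r = 2, so 2^r = 4.
Top: 4(1.0998730226) − (0.9550522374) = 3.4444398530
Extrapolated: 3.4444398530 / 3 = 1.1481466177
Correction |R − A(h/2)| = 4.827e-02; gap |A(h/2) − A(h)| = 1.448e-01.

1.148147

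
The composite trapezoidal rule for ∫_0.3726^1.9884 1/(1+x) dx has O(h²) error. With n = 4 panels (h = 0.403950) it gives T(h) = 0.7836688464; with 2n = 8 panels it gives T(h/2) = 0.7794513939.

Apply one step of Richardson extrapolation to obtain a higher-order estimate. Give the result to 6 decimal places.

0.778046

The method has order 2: 2^2 = 4.
4 × 0.7794513939 = 3.1178055756; subtract 0.7836688464 → 2.3341367292
Divide by 2^2 − 1 = 3.
Extrapolated: 2.3341367292 / 3 = 0.7780455764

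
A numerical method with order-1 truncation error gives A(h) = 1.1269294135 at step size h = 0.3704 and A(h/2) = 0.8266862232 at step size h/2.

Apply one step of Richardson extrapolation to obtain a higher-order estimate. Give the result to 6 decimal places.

Leading term ∝ h^1; use weight 2 = 2^1.
2·0.8266862232 − 1.1269294135 = 0.5264430329
Denominator 2 − 1 = 1.
R = 0.5264430329/1 = 0.5264430329
Shift from A(h/2): −0.3002431903.

0.526443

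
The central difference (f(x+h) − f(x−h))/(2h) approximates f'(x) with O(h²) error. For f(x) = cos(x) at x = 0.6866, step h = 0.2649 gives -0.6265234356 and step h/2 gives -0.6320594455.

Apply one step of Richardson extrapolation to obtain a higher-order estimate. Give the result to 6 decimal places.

Leading term ∝ h^2; use weight 4 = 2^2.
Numerator 4 × A(h/2) − A(h) = 4 × (-0.6320594455) − (-0.6265234356) = -1.9017143464
Denominator 4 − 1 = 3.
R = (-1.9017143464)/3 = -0.6339047821

-0.633905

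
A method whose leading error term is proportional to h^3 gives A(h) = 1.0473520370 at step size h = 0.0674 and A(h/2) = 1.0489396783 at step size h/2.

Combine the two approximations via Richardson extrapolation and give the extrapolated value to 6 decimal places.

1.049166

With r = 3 the leading error scales as h^3, so the weight is 2^3 = 8.
Top: 8(1.0489396783) − (1.0473520370) = 7.3441653894
Denominator 8 − 1 = 7.
So the Richardson estimate is 1.0491664842.
Correction |R − A(h/2)| = 2.268e-04; gap |A(h/2) − A(h)| = 1.588e-03.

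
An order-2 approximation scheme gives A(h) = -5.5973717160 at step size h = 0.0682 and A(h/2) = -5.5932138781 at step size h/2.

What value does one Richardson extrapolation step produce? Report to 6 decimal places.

Leading term ∝ h^2; use weight 4 = 2^2.
Weighted: (-22.3728555124) − (-5.5973717160) = -16.7754837964
(4·(-5.5932138781) − (-5.5973717160))/(4 − 1) = -5.5918279321

-5.591828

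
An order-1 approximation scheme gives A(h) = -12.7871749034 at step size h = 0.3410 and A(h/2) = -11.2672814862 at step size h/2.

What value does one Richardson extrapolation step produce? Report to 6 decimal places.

Leading term ∝ h^1; use weight 2 = 2^1.
Weighted: (-22.5345629724) − (-12.7871749034) = -9.7473880690
Divide by 2^1 − 1 = 1.
(-9.7473880690) ÷ 1 = -9.7473880690

-9.747388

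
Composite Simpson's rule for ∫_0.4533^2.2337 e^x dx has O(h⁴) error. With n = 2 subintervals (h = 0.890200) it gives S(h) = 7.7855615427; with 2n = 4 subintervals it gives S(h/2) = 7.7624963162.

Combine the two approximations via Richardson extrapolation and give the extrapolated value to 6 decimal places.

7.760959

With r = 4 the leading error scales as h^4, so the weight is 2^4 = 16.
16 × 7.7624963162 − 7.7855615427 = 116.4143795165
Divide by 2^4 − 1 = 15.
Result: 7.7609586344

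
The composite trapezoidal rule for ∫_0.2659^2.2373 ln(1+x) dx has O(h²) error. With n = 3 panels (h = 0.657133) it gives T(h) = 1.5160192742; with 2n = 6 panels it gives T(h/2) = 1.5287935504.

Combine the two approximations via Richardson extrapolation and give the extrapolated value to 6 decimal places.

1.533052

With r = 2 the leading error scales as h^2, so the weight is 2^2 = 4.
4 × 1.5287935504 = 6.1151742016; subtract 1.5160192742 → 4.5991549274
Divide by 2^2 − 1 = 3.
Extrapolated: 4.5991549274 / 3 = 1.5330516425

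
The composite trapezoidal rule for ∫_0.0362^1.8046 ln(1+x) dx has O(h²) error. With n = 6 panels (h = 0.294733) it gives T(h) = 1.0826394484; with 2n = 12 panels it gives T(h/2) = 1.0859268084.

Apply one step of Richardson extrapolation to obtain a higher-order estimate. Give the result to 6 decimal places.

r = 2, so 2^r = 4.
2^2×A(h/2) = 4.3437072336; minus A(h) gives 3.2610677852.
3.2610677852 ÷ 3 = 1.0870225951

1.087023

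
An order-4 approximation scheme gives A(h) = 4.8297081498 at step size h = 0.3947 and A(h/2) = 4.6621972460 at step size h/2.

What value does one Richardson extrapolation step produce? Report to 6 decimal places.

4.651030

r = 4: numerator weight 16, denominator 15.
Numerator 16·A(h/2) − A(h) = 16·4.6621972460 − 4.8297081498 = 69.7654477862
69.7654477862 ÷ 15 = 4.6510298524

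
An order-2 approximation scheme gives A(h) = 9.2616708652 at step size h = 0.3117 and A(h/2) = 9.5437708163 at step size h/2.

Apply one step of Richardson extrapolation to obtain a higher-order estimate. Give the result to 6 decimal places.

9.637804

Leading term ∝ h^2; use weight 4 = 2^2.
Top: 4(9.5437708163) − (9.2616708652) = 28.9134124000
R = 28.9134124000/3 = 9.6378041333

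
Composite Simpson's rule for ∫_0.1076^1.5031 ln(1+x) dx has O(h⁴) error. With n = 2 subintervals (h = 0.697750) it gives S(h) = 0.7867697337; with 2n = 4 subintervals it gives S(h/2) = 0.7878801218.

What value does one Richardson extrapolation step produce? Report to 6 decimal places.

Order 4 gives 2^r = 16 and 2^r − 1 = 15.
2^4·A(h/2) = 12.6060819488; minus A(h) gives 11.8193122151.
Denominator 16 − 1 = 15.
Result: 0.7879541477

0.787954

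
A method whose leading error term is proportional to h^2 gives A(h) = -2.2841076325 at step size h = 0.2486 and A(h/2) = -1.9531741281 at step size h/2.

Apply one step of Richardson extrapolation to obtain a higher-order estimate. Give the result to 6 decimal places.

-1.842863

The method has order 2: 2^2 = 4.
Top: 4(-1.9531741281) − (-2.2841076325) = -5.5285888799
Divide by 2^2 − 1 = 3.
R = (-5.5285888799)/3 = -1.8428629600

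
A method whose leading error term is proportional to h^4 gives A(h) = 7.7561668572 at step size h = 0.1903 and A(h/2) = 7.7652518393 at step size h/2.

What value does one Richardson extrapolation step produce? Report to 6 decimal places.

7.765858

Error is O(h^4); halving h shrinks it by 2^4 = 16.
16*7.7652518393 = 124.2440294288; subtract 7.7561668572 → 116.4878625716
(16*7.7652518393 − 7.7561668572)/(16 − 1) = 7.7658575048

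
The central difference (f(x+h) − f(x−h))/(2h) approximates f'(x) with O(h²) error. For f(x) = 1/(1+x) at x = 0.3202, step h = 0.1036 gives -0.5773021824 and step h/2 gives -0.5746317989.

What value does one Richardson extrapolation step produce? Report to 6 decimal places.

With r = 2 the leading error scales as h^2, so the weight is 2^2 = 4.
4 × (-0.5746317989) − (-0.5773021824) = -1.7212250132
R = (-1.7212250132)/3 = -0.5737416711
Gap between inputs: 2.670e-03; correction applied: +0.0008901278.

-0.573742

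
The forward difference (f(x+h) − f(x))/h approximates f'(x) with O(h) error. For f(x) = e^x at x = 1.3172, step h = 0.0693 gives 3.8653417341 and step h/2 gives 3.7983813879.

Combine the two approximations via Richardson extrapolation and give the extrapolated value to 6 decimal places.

Method order is 1; weight 2^1 = 2.
Weighted: 7.5967627758 − 3.8653417341 = 3.7314210417
(2*3.7983813879 − 3.8653417341)/(2 − 1) = 3.7314210417

3.731421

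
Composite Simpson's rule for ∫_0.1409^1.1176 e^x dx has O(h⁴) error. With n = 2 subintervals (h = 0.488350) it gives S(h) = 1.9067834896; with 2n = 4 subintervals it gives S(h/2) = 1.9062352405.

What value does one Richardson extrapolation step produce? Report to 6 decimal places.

1.906199

Leading term ∝ h^4; use weight 16 = 2^4.
16×1.9062352405 = 30.4997638480; 30.4997638480 − 1.9067834896 = 28.5929803584
Extrapolated: 28.5929803584 / 15 = 1.9061986906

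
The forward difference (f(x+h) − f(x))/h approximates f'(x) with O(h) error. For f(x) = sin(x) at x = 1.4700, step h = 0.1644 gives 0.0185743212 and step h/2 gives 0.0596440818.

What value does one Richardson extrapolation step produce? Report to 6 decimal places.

r = 1: numerator weight 2, denominator 1.
Numerator 2*A(h/2) − A(h) = 2*0.0596440818 − 0.0185743212 = 0.1007138424
(2*0.0596440818 − 0.0185743212)/(2 − 1) = 0.1007138424
Correction |R − A(h/2)| = 4.107e-02; gap |A(h/2) − A(h)| = 4.107e-02.

0.100714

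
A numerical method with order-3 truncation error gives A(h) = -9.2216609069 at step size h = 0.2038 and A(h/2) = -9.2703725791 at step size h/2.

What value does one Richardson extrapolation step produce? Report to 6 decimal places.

-9.277331

With r = 3 the leading error scales as h^3, so the weight is 2^3 = 8.
Weighted: (-74.1629806328) − (-9.2216609069) = -64.9413197259
(-64.9413197259) ÷ 7 = -9.2773313894
Gap between inputs: 4.871e-02; correction applied: −0.0069588103.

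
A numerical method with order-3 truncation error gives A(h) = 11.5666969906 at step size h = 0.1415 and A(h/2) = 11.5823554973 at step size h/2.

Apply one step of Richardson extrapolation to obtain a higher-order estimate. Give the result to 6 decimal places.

11.584592

r = 3, so 2^r = 8.
8 × 11.5823554973 = 92.6588439784; 92.6588439784 − 11.5666969906 = 81.0921469878
Denominator 8 − 1 = 7.
Extrapolated: 81.0921469878 / 7 = 11.5845924268
Shift from A(h/2): +0.0022369295.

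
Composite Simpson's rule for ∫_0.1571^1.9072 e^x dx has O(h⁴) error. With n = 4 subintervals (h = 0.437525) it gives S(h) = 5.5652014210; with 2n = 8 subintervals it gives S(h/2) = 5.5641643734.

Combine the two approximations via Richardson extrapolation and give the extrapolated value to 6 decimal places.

r = 4: numerator weight 16, denominator 15.
2^4 × A(h/2) = 89.0266299744; minus A(h) gives 83.4614285534.
Divide by 2^4 − 1 = 15.
(16 × 5.5641643734 − 5.5652014210)/(16 − 1) = 5.5640952369
Correction |R − A(h/2)| = 6.914e-05; gap |A(h/2) − A(h)| = 1.037e-03.

5.564095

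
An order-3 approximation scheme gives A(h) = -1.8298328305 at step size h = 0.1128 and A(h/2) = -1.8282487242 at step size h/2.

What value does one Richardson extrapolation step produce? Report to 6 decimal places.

r = 3, so 2^r = 8.
8·(-1.8282487242) − (-1.8298328305) = -12.7961569631
Divide by 2^3 − 1 = 7.
(-12.7961569631) ÷ 7 = -1.8280224233

-1.828022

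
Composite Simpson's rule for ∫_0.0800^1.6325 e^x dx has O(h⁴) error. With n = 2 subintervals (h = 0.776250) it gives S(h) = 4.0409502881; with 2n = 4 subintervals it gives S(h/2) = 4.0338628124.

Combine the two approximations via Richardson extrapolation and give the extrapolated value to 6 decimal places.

Order 4 gives 2^r = 16 and 2^r − 1 = 15.
16×4.0338628124 = 64.5418049984; 64.5418049984 − 4.0409502881 = 60.5008547103
Extrapolated: 60.5008547103 / 15 = 4.0333903140
Gap between inputs: 7.087e-03; correction applied: −0.0004724984.

4.033390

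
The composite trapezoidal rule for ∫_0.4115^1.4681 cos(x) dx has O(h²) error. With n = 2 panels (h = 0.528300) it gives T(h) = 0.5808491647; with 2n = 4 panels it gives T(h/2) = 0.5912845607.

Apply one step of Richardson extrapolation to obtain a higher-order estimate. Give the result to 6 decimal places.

0.594763

Error is O(h^2); halving h shrinks it by 2^2 = 4.
Difference of the inputs: 0.5912845607 − 0.5808491647 = 0.0104353960
Correction (A(h/2) − A(h))/(4 − 1) = 0.0104353960/3 = 0.0034784653
R = A(h/2) + (A(h/2) − A(h))/3 = 0.5912845607 + 0.0034784653 = 0.5947630260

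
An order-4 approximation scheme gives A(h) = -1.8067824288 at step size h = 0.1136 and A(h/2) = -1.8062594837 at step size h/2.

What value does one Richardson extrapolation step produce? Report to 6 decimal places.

-1.806225

Error is O(h^4); halving h shrinks it by 2^4 = 16.
A(h/2) − A(h) = -1.8062594837 − (-1.8067824288) = 0.0005229451
Divide by 2^4 − 1 = 15: 0.0005229451/15 = 0.0000348630
R = A(h/2) + (A(h/2) − A(h))/15 = -1.8062594837 + 0.0000348630 = -1.8062246207
Shift from A(h/2): +0.0000348630.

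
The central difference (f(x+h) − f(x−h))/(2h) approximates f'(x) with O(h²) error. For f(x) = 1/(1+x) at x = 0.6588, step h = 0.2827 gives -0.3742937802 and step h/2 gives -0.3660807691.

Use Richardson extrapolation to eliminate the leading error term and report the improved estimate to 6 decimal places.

-0.363343

Order 2 gives 2^r = 4 and 2^r − 1 = 3.
4·(-0.3660807691) − (-0.3742937802) = -1.0900292962
Extrapolated: (-1.0900292962) / 3 = -0.3633430987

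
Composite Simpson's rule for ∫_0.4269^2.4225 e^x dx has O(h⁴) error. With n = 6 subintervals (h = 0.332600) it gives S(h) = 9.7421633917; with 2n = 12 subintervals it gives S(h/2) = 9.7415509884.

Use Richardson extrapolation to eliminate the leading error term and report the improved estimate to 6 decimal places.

r = 4: numerator weight 16, denominator 15.
16 × 9.7415509884 = 155.8648158144; 155.8648158144 − 9.7421633917 = 146.1226524227
(16 × 9.7415509884 − 9.7421633917)/(16 − 1) = 9.7415101615
Correction |R − A(h/2)| = 4.083e-05; gap |A(h/2) − A(h)| = 6.124e-04.

9.741510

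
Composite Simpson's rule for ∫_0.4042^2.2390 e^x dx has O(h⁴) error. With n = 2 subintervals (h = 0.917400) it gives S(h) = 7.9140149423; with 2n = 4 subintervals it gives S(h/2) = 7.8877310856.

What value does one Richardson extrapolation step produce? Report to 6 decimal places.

r = 4: numerator weight 16, denominator 15.
2^4×A(h/2) = 126.2036973696; minus A(h) gives 118.2896824273.
118.2896824273 ÷ 15 = 7.8859788285

7.885979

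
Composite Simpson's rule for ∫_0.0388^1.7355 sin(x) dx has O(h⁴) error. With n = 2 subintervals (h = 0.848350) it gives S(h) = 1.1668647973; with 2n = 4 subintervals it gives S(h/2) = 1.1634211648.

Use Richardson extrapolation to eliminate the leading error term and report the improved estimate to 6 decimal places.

r = 4: numerator weight 16, denominator 15.
16×1.1634211648 = 18.6147386368; subtract 1.1668647973 → 17.4478738395
(16×1.1634211648 − 1.1668647973)/(16 − 1) = 1.1631915893

1.163192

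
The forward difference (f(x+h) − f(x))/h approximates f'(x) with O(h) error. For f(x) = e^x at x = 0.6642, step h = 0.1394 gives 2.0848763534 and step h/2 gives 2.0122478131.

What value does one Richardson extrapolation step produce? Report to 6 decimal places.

1.939619

With r = 1 the leading error scales as h^1, so the weight is 2^1 = 2.
2^1·A(h/2) = 4.0244956262; minus A(h) gives 1.9396192728.
R = 1.9396192728/1 = 1.9396192728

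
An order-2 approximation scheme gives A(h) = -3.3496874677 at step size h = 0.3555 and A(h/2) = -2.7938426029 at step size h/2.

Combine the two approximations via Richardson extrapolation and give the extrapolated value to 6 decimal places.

-2.608561

The method has order 2: 2^2 = 4.
Weighted: (-11.1753704116) − (-3.3496874677) = -7.8256829439
(-7.8256829439) ÷ 3 = -2.6085609813
Shift from A(h/2): +0.1852816216.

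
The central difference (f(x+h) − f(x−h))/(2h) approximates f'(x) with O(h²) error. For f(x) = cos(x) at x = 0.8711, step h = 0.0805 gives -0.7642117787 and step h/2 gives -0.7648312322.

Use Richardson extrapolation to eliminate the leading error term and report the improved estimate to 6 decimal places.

Leading term ∝ h^2; use weight 4 = 2^2.
Top: 4(-0.7648312322) − (-0.7642117787) = -2.2951131501
Denominator 4 − 1 = 3.
(-2.2951131501) ÷ 3 = -0.7650377167
Correction |R − A(h/2)| = 2.065e-04; gap |A(h/2) − A(h)| = 6.195e-04.

-0.765038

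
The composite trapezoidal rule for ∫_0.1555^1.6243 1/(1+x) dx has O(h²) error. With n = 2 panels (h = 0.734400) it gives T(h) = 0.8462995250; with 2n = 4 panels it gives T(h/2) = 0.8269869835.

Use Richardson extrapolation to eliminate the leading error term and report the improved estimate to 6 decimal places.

The method has order 2: 2^2 = 4.
2^2·A(h/2) = 3.3079479340; minus A(h) gives 2.4616484090.
R = 2.4616484090/3 = 0.8205494697
Shift from A(h/2): −0.0064375138.

0.820549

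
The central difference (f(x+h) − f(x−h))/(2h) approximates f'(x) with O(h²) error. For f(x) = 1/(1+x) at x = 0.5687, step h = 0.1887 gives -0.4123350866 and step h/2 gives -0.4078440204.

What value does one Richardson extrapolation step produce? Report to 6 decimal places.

Error is O(h^2); halving h shrinks it by 2^2 = 4.
Numerator 4 × A(h/2) − A(h) = 4 × (-0.4078440204) − (-0.4123350866) = -1.2190409950
(4 × (-0.4078440204) − (-0.4123350866))/(4 − 1) = -0.4063469983
Correction |R − A(h/2)| = 1.497e-03; gap |A(h/2) − A(h)| = 4.491e-03.

-0.406347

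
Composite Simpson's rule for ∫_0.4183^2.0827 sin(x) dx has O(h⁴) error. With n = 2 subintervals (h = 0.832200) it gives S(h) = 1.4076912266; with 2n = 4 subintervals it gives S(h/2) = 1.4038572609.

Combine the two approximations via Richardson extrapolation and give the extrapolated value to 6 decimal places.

1.403602

r = 4: numerator weight 16, denominator 15.
2^4*A(h/2) = 22.4617161744; minus A(h) gives 21.0540249478.
Divide by 2^4 − 1 = 15.
So the Richardson estimate is 1.4036016632.
Correction |R − A(h/2)| = 2.556e-04; gap |A(h/2) − A(h)| = 3.834e-03.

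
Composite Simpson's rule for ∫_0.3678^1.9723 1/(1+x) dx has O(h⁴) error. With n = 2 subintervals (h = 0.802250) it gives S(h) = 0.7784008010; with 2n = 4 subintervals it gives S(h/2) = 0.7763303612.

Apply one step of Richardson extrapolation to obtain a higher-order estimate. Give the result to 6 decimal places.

0.776192

Method order is 4; weight 2^4 = 16.
2^4×A(h/2) = 12.4212857792; minus A(h) gives 11.6428849782.
Denominator 16 − 1 = 15.
11.6428849782 ÷ 15 = 0.7761923319
Correction |R − A(h/2)| = 1.380e-04; gap |A(h/2) − A(h)| = 2.070e-03.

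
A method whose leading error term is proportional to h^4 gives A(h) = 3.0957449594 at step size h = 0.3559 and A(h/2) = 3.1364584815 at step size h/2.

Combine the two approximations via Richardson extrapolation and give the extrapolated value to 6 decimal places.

Order 4 gives 2^r = 16 and 2^r − 1 = 15.
16 × 3.1364584815 = 50.1833357040; 50.1833357040 − 3.0957449594 = 47.0875907446
Denominator 16 − 1 = 15.
R = 47.0875907446/15 = 3.1391727163
Correction |R − A(h/2)| = 2.714e-03; gap |A(h/2) − A(h)| = 4.071e-02.

3.139173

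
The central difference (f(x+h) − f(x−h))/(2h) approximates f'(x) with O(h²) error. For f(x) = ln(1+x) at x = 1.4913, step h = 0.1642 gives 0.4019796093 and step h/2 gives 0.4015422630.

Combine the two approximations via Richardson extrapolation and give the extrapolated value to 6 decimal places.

0.401396

Order 2 gives 2^r = 4 and 2^r − 1 = 3.
4·0.4015422630 = 1.6061690520; subtract 0.4019796093 → 1.2041894427
Denominator 4 − 1 = 3.
So the Richardson estimate is 0.4013964809.
Shift from A(h/2): −0.0001457821.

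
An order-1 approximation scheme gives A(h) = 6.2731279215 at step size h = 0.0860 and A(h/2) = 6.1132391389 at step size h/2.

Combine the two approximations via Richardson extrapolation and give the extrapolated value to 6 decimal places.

5.953350

Method order is 1; weight 2^1 = 2.
2 × 6.1132391389 = 12.2264782778; subtract 6.2731279215 → 5.9533503563
Extrapolated: 5.9533503563 / 1 = 5.9533503563
Correction |R − A(h/2)| = 1.599e-01; gap |A(h/2) − A(h)| = 1.599e-01.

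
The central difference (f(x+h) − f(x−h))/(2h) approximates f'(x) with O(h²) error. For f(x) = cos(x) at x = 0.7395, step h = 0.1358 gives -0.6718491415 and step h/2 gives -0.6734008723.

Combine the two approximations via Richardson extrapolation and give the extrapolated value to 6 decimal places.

-0.673918

r = 2: numerator weight 4, denominator 3.
2^2·A(h/2) = -2.6936034892; minus A(h) gives -2.0217543477.
Extrapolated: (-2.0217543477) / 3 = -0.6739181159
Correction |R − A(h/2)| = 5.172e-04; gap |A(h/2) − A(h)| = 1.552e-03.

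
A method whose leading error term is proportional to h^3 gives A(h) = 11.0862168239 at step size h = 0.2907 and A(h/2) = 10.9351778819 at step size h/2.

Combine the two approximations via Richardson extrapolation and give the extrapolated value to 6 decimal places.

10.913601

r = 3: numerator weight 8, denominator 7.
Top: 8(10.9351778819) − (11.0862168239) = 76.3952062313
Denominator 8 − 1 = 7.
So the Richardson estimate is 10.9136008902.
Shift from A(h/2): −0.0215769917.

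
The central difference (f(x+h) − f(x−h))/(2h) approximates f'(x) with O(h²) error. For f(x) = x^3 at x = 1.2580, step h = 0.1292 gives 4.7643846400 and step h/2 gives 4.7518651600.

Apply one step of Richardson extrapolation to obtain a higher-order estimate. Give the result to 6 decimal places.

4.747692

The method has order 2: 2^2 = 4.
4×4.7518651600 − 4.7643846400 = 14.2430760000
Divide by 2^2 − 1 = 3.
So the Richardson estimate is 4.7476920000.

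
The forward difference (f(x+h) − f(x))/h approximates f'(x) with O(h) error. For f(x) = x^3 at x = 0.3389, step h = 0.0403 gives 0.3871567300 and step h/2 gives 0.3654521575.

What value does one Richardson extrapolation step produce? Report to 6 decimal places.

The method has order 1: 2^1 = 2.
Top: 2(0.3654521575) − (0.3871567300) = 0.3437475850
Extrapolated: 0.3437475850 / 1 = 0.3437475850
Shift from A(h/2): −0.0217045725.

0.343748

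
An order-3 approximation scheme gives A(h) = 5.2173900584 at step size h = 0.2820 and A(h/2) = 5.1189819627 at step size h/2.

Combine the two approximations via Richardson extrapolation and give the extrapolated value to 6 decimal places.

5.104924

Order 3 gives 2^r = 8 and 2^r − 1 = 7.
8 × 5.1189819627 = 40.9518557016; 40.9518557016 − 5.2173900584 = 35.7344656432
Extrapolated: 35.7344656432 / 7 = 5.1049236633
Correction |R − A(h/2)| = 1.406e-02; gap |A(h/2) − A(h)| = 9.841e-02.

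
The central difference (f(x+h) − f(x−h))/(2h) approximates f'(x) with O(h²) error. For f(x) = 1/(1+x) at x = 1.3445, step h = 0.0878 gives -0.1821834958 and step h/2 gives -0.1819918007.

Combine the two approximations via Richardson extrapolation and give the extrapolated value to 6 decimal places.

-0.181928

r = 2: numerator weight 4, denominator 3.
Weighted: (-0.7279672028) − (-0.1821834958) = -0.5457837070
(4 × (-0.1819918007) − (-0.1821834958))/(4 − 1) = -0.1819279023
Correction |R − A(h/2)| = 6.390e-05; gap |A(h/2) − A(h)| = 1.917e-04.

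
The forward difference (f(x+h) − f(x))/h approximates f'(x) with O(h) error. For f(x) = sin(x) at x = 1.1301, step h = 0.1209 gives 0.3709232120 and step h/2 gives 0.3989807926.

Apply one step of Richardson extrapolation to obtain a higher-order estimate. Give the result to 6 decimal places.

Error is O(h^1); halving h shrinks it by 2^1 = 2.
Numerator 2 × A(h/2) − A(h) = 2 × 0.3989807926 − 0.3709232120 = 0.4270383732
Extrapolated: 0.4270383732 / 1 = 0.4270383732
Correction |R − A(h/2)| = 2.806e-02; gap |A(h/2) − A(h)| = 2.806e-02.

0.427038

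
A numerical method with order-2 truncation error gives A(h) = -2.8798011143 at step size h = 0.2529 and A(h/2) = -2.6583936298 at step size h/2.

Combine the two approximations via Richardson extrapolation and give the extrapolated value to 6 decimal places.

-2.584591

With r = 2 the leading error scales as h^2, so the weight is 2^2 = 4.
4·(-2.6583936298) = -10.6335745192; subtract (-2.8798011143) → -7.7537734049
(4·(-2.6583936298) − (-2.8798011143))/(4 − 1) = -2.5845911350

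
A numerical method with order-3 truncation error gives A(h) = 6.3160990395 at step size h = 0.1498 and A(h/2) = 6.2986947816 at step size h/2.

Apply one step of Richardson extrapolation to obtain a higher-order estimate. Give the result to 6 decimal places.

Order 3 gives 2^r = 8 and 2^r − 1 = 7.
Weighted: 50.3895582528 − 6.3160990395 = 44.0734592133
Extrapolated: 44.0734592133 / 7 = 6.2962084590

6.296208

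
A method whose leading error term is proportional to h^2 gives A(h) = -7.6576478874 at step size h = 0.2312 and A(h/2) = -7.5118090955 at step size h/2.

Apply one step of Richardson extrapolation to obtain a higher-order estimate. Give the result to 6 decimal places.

r = 2, so 2^r = 4.
4·(-7.5118090955) − (-7.6576478874) = -22.3895884946
Divide by 2^2 − 1 = 3.
(-22.3895884946) ÷ 3 = -7.4631961649

-7.463196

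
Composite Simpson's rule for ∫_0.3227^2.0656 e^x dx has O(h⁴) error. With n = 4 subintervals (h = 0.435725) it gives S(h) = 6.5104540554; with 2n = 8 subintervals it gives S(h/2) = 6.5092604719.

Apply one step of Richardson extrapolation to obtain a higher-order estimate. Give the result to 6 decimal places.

r = 4, so 2^r = 16.
Numerator 16 × A(h/2) − A(h) = 16 × 6.5092604719 − 6.5104540554 = 97.6377134950
97.6377134950 ÷ 15 = 6.5091808997
Shift from A(h/2): −0.0000795722.

6.509181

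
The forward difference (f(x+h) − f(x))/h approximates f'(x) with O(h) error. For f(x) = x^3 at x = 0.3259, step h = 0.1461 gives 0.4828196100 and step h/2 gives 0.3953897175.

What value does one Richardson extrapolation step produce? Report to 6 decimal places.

0.307960

Error is O(h^1); halving h shrinks it by 2^1 = 2.
2·0.3953897175 = 0.7907794350; subtract 0.4828196100 → 0.3079598250
Denominator 2 − 1 = 1.
Result: 0.3079598250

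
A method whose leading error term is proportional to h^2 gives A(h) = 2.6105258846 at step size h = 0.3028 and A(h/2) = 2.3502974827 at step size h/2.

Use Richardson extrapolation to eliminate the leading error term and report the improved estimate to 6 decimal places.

2.263555

Order 2 gives 2^r = 4 and 2^r − 1 = 3.
4 × 2.3502974827 = 9.4011899308; 9.4011899308 − 2.6105258846 = 6.7906640462
Denominator 4 − 1 = 3.
6.7906640462 ÷ 3 = 2.2635546821
Shift from A(h/2): −0.0867428006.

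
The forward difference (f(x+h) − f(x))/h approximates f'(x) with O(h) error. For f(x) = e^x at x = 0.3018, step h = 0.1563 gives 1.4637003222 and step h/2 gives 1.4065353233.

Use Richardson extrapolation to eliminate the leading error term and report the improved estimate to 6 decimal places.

1.349370

r = 1, so 2^r = 2.
2 × 1.4065353233 = 2.8130706466; subtract 1.4637003222 → 1.3493703244
Denominator 2 − 1 = 1.
Extrapolated: 1.3493703244 / 1 = 1.3493703244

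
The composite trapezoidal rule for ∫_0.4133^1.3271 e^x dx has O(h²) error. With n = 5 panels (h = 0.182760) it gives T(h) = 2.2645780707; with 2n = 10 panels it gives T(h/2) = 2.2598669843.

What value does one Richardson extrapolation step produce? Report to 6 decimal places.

2.258297

Leading term ∝ h^2; use weight 4 = 2^2.
Weighted: 9.0394679372 − 2.2645780707 = 6.7748898665
Divide by 2^2 − 1 = 3.
Result: 2.2582966222
Correction |R − A(h/2)| = 1.570e-03; gap |A(h/2) − A(h)| = 4.711e-03.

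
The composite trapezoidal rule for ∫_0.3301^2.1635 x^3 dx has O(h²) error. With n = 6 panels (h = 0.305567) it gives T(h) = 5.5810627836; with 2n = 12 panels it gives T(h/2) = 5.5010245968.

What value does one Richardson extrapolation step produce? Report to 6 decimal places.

5.474345

The method has order 2: 2^2 = 4.
4 × 5.5010245968 − 5.5810627836 = 16.4230356036
16.4230356036 ÷ 3 = 5.4743452012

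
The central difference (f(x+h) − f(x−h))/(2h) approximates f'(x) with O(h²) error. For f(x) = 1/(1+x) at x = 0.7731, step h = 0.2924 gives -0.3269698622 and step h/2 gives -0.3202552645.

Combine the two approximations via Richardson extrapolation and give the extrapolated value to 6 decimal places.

-0.318017

Order 2 gives 2^r = 4 and 2^r − 1 = 3.
Top: 4(-0.3202552645) − (-0.3269698622) = -0.9540511958
Divide by 2^2 − 1 = 3.
So the Richardson estimate is -0.3180170653.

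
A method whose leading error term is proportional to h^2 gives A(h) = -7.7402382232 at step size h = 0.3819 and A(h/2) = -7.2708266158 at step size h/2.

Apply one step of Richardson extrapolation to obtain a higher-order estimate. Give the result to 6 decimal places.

With r = 2 the leading error scales as h^2, so the weight is 2^2 = 4.
Weighted: (-29.0833064632) − (-7.7402382232) = -21.3430682400
Divide by 2^2 − 1 = 3.
(4×(-7.2708266158) − (-7.7402382232))/(4 − 1) = -7.1143560800

-7.114356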